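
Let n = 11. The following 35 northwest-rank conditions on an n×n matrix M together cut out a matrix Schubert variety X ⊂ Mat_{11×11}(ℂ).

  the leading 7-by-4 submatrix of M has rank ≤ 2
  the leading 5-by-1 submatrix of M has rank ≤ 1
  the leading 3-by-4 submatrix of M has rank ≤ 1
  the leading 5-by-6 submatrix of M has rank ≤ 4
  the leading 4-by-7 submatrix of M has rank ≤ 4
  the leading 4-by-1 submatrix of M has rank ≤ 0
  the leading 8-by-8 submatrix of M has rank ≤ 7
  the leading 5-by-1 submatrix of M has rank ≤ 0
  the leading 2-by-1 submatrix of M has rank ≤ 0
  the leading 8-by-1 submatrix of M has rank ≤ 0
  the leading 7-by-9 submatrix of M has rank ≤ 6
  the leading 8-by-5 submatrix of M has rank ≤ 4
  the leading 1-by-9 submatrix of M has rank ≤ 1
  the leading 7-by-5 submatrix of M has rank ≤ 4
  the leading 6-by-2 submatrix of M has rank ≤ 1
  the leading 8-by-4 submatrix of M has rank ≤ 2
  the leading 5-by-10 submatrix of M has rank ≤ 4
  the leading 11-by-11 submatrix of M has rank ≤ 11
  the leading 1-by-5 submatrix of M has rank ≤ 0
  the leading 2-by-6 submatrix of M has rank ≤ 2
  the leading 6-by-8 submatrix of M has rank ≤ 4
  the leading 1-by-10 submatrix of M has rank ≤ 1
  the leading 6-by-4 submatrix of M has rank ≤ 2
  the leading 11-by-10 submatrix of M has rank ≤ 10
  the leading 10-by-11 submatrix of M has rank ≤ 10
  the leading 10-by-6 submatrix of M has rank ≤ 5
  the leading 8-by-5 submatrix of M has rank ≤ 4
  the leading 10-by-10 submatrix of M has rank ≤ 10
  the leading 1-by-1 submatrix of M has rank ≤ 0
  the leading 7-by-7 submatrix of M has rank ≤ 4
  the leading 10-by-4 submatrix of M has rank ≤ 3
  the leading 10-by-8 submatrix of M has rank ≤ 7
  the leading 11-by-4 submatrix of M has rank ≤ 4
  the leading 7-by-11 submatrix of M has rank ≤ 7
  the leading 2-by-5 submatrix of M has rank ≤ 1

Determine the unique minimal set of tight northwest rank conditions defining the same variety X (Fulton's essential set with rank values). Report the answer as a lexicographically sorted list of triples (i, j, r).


Computing R[i][j] = min implied NW-rank bound (n=11, 35 conditions):

  0 | 0 | 0 | 0 | 0 | 1 | 1 | 1 | 1 | 1 | 1
  0 | 1 | 1 | 1 | 1 | 2 | 2 | 2 | 2 | 2 | 2
  0 | 1 | 1 | 1 | 2 | 3 | 3 | 3 | 3 | 3 | 3
  0 | 1 | 2 | 2 | 3 | 4 | 4 | 4 | 4 | 4 | 4
  0 | 1 | 2 | 2 | 3 | 4 | 4 | 4 | 4 | 4 | 5
  0 | 1 | 2 | 2 | 3 | 4 | 4 | 4 | 5 | 5 | 6
  0 | 1 | 2 | 2 | 3 | 4 | 4 | 5 | 6 | 6 | 7
  0 | 1 | 2 | 2 | 3 | 4 | 5 | 6 | 7 | 7 | 8
  1 | 2 | 3 | 3 | 4 | 5 | 6 | 7 | 8 | 8 | 9
  1 | 2 | 3 | 3 | 4 | 5 | 6 | 7 | 8 | 9 | 10
  1 | 2 | 3 | 4 | 5 | 6 | 7 | 8 | 9 | 10 | 11

so w = (6, 2, 5, 3, 11, 9, 8, 7, 1, 10, 4).

Fulton essential set (8 of the 26 Rothe cells):

[(1, 5, 0), (3, 4, 1), (5, 10, 4), (6, 8, 4), (7, 7, 4), (8, 1, 0), (8, 4, 2), (10, 4, 3)]


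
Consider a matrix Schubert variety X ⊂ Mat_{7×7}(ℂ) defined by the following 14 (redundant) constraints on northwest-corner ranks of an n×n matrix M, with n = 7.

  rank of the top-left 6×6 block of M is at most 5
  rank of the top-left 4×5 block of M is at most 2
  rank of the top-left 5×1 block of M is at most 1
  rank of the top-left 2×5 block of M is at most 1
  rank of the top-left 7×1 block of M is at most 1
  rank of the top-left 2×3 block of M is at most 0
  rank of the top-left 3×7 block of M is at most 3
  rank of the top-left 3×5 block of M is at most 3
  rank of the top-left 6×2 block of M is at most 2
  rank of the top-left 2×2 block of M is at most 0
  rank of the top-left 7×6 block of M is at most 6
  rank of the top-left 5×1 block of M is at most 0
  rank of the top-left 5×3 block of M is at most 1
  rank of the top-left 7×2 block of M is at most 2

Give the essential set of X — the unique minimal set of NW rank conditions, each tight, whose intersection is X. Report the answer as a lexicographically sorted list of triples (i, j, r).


The tightest implied rank at each (i,j), from the 14 conditions:

  row 1: 0 | 0 | 0 | 1 | 1 | 1 | 1
  row 2: 0 | 0 | 0 | 1 | 1 | 2 | 2
  row 3: 0 | 1 | 1 | 2 | 2 | 3 | 3
  row 4: 0 | 1 | 1 | 2 | 2 | 3 | 4
  row 5: 0 | 1 | 1 | 2 | 3 | 4 | 5
  row 6: 1 | 2 | 2 | 3 | 4 | 5 | 6
  row 7: 1 | 2 | 3 | 4 | 5 | 6 | 7

hence w(1..7) = (4, 6, 2, 7, 5, 1, 3).

5 SE-corners of the 13-cell Rothe diagram give Ess(w):

[(2, 3, 0), (2, 5, 1), (4, 5, 2), (5, 1, 0), (5, 3, 1)]


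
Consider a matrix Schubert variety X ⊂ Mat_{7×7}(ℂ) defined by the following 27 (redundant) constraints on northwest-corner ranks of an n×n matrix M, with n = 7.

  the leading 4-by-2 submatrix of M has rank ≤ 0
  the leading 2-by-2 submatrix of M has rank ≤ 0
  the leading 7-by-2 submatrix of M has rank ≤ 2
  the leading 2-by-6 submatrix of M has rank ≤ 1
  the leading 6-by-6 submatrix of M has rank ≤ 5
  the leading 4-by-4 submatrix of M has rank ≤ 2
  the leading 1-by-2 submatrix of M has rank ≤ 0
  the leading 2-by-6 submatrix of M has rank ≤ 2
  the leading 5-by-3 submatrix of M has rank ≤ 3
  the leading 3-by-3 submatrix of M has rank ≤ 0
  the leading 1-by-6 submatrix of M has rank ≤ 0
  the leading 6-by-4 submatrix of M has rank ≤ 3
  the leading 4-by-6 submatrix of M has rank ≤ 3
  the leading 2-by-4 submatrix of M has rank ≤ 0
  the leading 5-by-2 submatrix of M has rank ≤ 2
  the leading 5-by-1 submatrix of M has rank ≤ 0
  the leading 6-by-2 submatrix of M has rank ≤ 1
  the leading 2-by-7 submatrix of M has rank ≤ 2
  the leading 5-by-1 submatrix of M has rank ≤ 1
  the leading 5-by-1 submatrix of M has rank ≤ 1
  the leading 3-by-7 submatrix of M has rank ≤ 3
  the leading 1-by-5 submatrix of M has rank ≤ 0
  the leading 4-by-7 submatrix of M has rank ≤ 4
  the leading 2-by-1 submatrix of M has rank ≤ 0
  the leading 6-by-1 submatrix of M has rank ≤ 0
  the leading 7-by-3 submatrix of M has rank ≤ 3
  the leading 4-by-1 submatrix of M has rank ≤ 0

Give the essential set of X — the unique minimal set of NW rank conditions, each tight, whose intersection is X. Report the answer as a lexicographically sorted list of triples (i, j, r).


Computing R[i][j] = min implied NW-rank bound (n=7, 27 conditions):

  R[1]: 0  0  0  0  0  0  1
  R[2]: 0  0  0  0  1  1  2
  R[3]: 0  0  0  1  2  2  3
  R[4]: 0  0  1  2  3  3  4
  R[5]: 0  1  2  3  4  4  5
  R[6]: 0  1  2  3  4  5  6
  R[7]: 1  2  3  4  5  6  7

reading off 1-entries of Δ²R: w = (7, 5, 4, 3, 2, 6, 1).

D(w) has 17 cells with 5 SE-corners; essential set:

[(1, 6, 0), (2, 4, 0), (3, 3, 0), (4, 2, 0), (6, 1, 0)]


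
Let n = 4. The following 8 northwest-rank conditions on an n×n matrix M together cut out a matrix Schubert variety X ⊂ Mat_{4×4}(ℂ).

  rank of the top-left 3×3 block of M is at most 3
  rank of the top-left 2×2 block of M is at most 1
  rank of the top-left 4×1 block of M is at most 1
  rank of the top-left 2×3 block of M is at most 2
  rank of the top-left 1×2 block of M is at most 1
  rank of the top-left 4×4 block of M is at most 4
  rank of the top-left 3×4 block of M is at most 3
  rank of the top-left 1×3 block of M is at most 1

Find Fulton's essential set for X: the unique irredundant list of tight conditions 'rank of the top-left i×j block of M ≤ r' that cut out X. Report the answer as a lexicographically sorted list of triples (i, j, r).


Recovering R(i,j) via the rank-extension bound from the 8 conditions:

  row 1: 1 1 1 1
  row 2: 1 1 2 2
  row 3: 1 2 3 3
  row 4: 1 2 3 4

reading off 1-entries of Δ²R: w = (1, 3, 2, 4).

D(w) has 1 cell with 1 SE-corner; essential set:

[(2, 2, 1)]


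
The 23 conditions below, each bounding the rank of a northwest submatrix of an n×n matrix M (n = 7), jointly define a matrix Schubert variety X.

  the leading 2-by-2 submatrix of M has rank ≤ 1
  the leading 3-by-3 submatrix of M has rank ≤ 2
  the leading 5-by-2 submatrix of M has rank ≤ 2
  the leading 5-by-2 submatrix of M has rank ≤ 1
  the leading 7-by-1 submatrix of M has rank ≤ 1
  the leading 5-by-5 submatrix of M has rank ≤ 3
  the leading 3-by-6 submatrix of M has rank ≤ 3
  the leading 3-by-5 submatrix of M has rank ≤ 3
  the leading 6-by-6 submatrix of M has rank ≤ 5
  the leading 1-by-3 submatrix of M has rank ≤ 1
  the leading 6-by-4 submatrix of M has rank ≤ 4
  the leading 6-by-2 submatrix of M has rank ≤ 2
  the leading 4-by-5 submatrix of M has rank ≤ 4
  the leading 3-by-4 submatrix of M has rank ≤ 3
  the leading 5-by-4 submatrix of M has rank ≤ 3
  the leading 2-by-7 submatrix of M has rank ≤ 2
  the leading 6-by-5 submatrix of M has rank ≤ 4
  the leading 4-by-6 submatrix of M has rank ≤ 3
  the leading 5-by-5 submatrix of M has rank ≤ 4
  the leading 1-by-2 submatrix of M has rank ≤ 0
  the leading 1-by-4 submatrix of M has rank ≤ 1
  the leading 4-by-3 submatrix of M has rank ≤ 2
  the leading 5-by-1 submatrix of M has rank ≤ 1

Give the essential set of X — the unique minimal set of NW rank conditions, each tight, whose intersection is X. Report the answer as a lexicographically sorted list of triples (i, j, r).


The tightest implied rank at each (i,j), from the 23 conditions:

  0, 0, 1, 1, 1, 1, 1
  1, 1, 2, 2, 2, 2, 2
  1, 1, 2, 3, 3, 3, 3
  1, 1, 2, 3, 3, 3, 4
  1, 1, 2, 3, 3, 4, 5
  1, 2, 3, 4, 4, 5, 6
  1, 2, 3, 4, 5, 6, 7

giving w = (3, 1, 4, 7, 6, 2, 5) via Δ²R.

Rothe diagram D(w) (8 cells), 4 SE-corners (essential conditions):

[(1, 2, 0), (4, 6, 3), (5, 2, 1), (5, 5, 3)]


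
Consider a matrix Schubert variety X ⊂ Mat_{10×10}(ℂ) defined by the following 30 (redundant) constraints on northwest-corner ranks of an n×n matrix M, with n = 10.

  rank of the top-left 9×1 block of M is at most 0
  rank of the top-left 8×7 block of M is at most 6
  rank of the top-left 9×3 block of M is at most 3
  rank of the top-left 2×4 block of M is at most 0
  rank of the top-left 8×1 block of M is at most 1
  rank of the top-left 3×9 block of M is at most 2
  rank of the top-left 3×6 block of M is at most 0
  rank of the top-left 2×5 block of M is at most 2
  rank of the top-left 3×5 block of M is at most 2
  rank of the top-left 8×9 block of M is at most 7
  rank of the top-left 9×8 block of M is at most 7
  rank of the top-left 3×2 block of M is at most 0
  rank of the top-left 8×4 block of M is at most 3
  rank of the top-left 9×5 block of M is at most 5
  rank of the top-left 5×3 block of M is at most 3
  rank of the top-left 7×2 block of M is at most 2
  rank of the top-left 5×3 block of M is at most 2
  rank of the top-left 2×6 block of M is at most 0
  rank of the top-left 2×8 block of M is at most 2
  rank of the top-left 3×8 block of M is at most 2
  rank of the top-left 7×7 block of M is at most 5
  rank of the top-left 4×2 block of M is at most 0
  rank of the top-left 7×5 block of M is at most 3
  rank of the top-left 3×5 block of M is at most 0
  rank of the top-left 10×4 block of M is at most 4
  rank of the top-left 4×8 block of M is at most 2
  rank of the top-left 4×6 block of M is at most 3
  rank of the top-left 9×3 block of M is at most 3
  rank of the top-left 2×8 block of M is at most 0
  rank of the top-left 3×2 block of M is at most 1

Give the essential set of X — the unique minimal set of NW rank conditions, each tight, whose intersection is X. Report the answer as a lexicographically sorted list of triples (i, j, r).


The tightest implied rank at each (i,j), from the 30 conditions:

  row 1: 0 0 0 0 0 0 0 0 1 1
  row 2: 0 0 0 0 0 0 0 0 1 2
  row 3: 0 0 0 0 0 0 1 1 2 3
  row 4: 0 0 1 1 1 1 2 2 3 4
  row 5: 0 1 2 2 2 2 3 3 4 5
  row 6: 0 1 2 3 3 3 4 4 5 6
  row 7: 0 1 2 3 3 4 5 5 6 7
  row 8: 0 1 2 3 4 5 6 6 7 8
  row 9: 0 1 2 3 4 5 6 7 8 9
  row 10: 1 2 3 4 5 6 7 8 9 10

second differences of R give the permutation w = (9, 10, 7, 3, 2, 4, 6, 5, 8, 1).

D(w) has 30 cells with 5 SE-corners; essential set:

[(2, 8, 0), (3, 6, 0), (4, 2, 0), (7, 5, 3), (9, 1, 0)]


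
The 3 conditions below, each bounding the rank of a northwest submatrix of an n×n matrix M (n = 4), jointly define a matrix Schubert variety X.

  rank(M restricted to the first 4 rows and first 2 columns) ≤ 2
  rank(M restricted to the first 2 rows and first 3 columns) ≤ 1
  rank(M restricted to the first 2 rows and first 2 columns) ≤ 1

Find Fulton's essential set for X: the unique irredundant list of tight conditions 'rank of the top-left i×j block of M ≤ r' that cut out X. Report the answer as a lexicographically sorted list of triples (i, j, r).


Recovering R(i,j) via the rank-extension bound from the 3 conditions:

  1, 1, 1, 1
  1, 1, 1, 2
  1, 2, 2, 3
  1, 2, 3, 4

the unique w with this rank table is (1, 4, 2, 3).

1 SE-corner of the 2-cell Rothe diagram gives Ess(w):

[(2, 3, 1)]


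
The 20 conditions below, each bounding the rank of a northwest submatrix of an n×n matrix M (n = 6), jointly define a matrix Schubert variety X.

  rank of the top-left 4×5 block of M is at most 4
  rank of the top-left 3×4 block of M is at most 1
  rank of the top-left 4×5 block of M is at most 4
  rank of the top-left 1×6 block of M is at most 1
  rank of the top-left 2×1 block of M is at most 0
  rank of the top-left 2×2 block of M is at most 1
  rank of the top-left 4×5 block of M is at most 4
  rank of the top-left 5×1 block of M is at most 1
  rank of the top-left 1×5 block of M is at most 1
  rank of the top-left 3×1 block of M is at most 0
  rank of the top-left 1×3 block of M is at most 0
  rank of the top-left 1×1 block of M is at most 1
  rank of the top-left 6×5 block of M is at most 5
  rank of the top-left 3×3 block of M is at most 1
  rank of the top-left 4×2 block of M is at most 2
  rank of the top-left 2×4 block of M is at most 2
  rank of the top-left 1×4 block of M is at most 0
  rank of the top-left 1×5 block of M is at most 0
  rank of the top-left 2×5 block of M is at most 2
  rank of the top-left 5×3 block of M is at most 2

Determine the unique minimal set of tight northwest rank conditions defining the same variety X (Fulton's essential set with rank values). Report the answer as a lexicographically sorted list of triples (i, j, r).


Propagating the 20 rank bounds to every northwest block:

  i=1: 0  0  0  0  0  1
  i=2: 0  1  1  1  1  2
  i=3: 0  1  1  1  2  3
  i=4: 1  2  2  2  3  4
  i=5: 1  2  2  3  4  5
  i=6: 1  2  3  4  5  6

giving w = (6, 2, 5, 1, 4, 3) via Δ²R.

D(w) has 10 cells with 4 SE-corners; essential set:

[(1, 5, 0), (3, 1, 0), (3, 4, 1), (5, 3, 2)]


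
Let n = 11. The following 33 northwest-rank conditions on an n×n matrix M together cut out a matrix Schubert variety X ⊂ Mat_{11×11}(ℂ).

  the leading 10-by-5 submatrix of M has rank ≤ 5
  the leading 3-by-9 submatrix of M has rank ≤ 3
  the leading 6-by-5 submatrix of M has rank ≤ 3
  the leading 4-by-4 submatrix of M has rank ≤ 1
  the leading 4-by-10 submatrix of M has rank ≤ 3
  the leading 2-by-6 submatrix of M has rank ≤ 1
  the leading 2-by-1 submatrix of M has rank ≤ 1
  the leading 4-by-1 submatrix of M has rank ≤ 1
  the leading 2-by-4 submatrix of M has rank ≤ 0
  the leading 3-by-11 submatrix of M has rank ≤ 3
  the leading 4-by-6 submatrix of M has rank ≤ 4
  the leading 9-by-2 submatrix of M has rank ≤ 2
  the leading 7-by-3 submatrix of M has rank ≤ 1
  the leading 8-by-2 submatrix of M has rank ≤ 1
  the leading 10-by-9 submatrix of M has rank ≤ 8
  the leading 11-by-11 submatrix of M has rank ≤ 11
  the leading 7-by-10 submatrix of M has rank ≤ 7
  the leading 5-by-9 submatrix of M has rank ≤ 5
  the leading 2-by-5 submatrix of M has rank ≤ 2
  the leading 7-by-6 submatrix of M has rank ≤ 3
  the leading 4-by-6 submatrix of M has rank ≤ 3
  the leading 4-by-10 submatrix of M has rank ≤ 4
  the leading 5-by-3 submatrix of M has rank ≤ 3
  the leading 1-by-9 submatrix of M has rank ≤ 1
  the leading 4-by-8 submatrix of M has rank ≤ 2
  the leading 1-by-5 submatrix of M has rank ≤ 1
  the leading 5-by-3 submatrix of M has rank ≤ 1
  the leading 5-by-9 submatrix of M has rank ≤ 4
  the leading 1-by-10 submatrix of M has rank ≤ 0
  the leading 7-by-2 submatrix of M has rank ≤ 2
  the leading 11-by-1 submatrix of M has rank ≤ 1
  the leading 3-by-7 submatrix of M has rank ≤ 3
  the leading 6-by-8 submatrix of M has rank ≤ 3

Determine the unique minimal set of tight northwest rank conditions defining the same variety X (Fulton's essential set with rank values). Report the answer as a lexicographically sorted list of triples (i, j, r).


The tightest implied rank at each (i,j), from the 33 conditions:

  row 1: 0  0  0  0  0  0  0  0  0  0  1
  row 2: 0  0  0  0  1  1  1  1  1  1  2
  row 3: 1  1  1  1  2  2  2  2  2  2  3
  row 4: 1  1  1  1  2  2  2  2  3  3  4
  row 5: 1  1  1  2  3  3  3  3  4  4  5
  row 6: 1  1  1  2  3  3  3  3  4  5  6
  row 7: 1  1  1  2  3  3  4  4  5  6  7
  row 8: 1  1  2  3  4  4  5  5  6  7  8
  row 9: 1  2  3  4  5  5  6  6  7  8  9
  row 10: 1  2  3  4  5  6  7  7  8  9  10
  row 11: 1  2  3  4  5  6  7  8  9  10  11

reading off 1-entries of Δ²R: w = (11, 5, 1, 9, 4, 10, 7, 3, 2, 6, 8).

Fulton essential set (8 of the 31 Rothe cells):

[(1, 10, 0), (2, 4, 0), (4, 4, 1), (4, 8, 2), (6, 8, 3), (7, 3, 1), (7, 6, 3), (8, 2, 1)]


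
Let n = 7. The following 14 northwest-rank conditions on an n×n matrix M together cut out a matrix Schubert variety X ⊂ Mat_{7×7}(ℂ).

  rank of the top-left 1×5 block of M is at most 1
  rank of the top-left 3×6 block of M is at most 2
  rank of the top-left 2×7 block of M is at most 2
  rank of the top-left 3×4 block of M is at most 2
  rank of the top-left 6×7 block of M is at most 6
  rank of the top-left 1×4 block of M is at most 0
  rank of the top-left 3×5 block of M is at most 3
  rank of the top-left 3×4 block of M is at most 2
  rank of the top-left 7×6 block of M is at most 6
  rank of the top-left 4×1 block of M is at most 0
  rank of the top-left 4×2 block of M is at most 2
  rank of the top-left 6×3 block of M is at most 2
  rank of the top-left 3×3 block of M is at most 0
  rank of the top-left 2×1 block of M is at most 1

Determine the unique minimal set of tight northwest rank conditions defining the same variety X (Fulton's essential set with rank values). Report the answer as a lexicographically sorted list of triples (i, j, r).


Propagating the 14 rank bounds to every northwest block:

  0 | 0 | 0 | 0 | 1 | 1 | 1
  0 | 0 | 0 | 1 | 2 | 2 | 2
  0 | 0 | 0 | 1 | 2 | 2 | 3
  0 | 1 | 1 | 2 | 3 | 3 | 4
  1 | 2 | 2 | 3 | 4 | 4 | 5
  1 | 2 | 2 | 3 | 4 | 5 | 6
  1 | 2 | 3 | 4 | 5 | 6 | 7

giving w = (5, 4, 7, 2, 1, 6, 3) via Δ²R.

|D(w)|=13, |Ess(w)|=5:

[(1, 4, 0), (3, 3, 0), (3, 6, 2), (4, 1, 0), (6, 3, 2)]


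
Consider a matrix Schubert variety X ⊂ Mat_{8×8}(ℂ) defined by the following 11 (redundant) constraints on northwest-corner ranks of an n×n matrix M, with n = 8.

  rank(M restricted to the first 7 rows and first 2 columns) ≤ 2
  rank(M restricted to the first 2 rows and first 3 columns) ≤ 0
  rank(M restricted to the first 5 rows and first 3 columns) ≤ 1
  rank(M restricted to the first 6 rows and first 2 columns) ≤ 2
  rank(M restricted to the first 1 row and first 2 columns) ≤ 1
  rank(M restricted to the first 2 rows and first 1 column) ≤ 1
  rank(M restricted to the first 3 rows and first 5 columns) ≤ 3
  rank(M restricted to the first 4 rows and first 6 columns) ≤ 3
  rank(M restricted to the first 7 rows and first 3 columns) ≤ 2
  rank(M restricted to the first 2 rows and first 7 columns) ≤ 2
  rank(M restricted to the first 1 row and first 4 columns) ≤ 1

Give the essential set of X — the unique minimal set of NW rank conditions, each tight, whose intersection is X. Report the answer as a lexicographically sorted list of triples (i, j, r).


The tightest implied rank at each (i,j), from the 11 conditions:

  R[1]: 0, 0, 0, 1, 1, 1, 1, 1
  R[2]: 0, 0, 0, 1, 2, 2, 2, 2
  R[3]: 1, 1, 1, 2, 3, 3, 3, 3
  R[4]: 1, 1, 1, 2, 3, 3, 4, 4
  R[5]: 1, 1, 1, 2, 3, 4, 5, 5
  R[6]: 1, 2, 2, 3, 4, 5, 6, 6
  R[7]: 1, 2, 2, 3, 4, 5, 6, 7
  R[8]: 1, 2, 3, 4, 5, 6, 7, 8

second differences of R give the permutation w = (4, 5, 1, 7, 6, 2, 8, 3).

ℓ(w)=12; the 4 essential cells (i,j,r):

[(2, 3, 0), (4, 6, 3), (5, 3, 1), (7, 3, 2)]


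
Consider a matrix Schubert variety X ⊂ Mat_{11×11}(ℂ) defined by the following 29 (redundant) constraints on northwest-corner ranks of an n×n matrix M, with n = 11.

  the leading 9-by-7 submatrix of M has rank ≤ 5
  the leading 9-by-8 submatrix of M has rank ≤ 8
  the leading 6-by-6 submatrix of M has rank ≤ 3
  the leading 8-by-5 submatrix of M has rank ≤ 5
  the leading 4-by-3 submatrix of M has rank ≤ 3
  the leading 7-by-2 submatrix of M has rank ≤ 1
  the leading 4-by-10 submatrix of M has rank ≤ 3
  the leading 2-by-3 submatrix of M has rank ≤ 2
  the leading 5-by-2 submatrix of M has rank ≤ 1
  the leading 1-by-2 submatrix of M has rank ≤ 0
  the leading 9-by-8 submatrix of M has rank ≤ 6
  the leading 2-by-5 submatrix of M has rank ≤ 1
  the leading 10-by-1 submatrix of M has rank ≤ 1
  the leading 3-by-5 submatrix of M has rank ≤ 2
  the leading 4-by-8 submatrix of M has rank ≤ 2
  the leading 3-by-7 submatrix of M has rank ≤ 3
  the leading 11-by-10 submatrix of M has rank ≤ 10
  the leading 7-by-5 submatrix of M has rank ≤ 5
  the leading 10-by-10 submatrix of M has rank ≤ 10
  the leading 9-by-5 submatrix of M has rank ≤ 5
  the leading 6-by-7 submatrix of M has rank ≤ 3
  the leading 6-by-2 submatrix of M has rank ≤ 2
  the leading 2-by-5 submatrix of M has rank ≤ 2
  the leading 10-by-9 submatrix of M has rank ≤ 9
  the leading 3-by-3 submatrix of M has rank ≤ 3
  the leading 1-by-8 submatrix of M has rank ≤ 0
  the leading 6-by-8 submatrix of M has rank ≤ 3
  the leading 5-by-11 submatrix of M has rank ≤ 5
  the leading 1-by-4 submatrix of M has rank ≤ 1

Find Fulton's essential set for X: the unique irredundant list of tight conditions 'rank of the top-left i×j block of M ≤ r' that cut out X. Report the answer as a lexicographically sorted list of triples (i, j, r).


Propagating the 29 rank bounds to every northwest block:

  0 0 0 0 0 0 0 0 1 1 1
  1 1 1 1 1 1 1 1 2 2 2
  1 1 2 2 2 2 2 2 3 3 3
  1 1 2 2 2 2 2 2 3 3 4
  1 1 2 3 3 3 3 3 4 4 5
  1 1 2 3 3 3 3 3 4 5 6
  1 1 2 3 4 4 4 4 5 6 7
  1 2 3 4 5 5 5 5 6 7 8
  1 2 3 4 5 5 5 6 7 8 9
  1 2 3 4 5 6 6 7 8 9 10
  1 2 3 4 5 6 7 8 9 10 11

reading off 1-entries of Δ²R: w = (9, 1, 3, 11, 4, 10, 5, 2, 8, 6, 7).

|D(w)|=25, |Ess(w)|=6:

[(1, 8, 0), (4, 8, 2), (4, 10, 3), (6, 8, 3), (7, 2, 1), (9, 7, 5)]


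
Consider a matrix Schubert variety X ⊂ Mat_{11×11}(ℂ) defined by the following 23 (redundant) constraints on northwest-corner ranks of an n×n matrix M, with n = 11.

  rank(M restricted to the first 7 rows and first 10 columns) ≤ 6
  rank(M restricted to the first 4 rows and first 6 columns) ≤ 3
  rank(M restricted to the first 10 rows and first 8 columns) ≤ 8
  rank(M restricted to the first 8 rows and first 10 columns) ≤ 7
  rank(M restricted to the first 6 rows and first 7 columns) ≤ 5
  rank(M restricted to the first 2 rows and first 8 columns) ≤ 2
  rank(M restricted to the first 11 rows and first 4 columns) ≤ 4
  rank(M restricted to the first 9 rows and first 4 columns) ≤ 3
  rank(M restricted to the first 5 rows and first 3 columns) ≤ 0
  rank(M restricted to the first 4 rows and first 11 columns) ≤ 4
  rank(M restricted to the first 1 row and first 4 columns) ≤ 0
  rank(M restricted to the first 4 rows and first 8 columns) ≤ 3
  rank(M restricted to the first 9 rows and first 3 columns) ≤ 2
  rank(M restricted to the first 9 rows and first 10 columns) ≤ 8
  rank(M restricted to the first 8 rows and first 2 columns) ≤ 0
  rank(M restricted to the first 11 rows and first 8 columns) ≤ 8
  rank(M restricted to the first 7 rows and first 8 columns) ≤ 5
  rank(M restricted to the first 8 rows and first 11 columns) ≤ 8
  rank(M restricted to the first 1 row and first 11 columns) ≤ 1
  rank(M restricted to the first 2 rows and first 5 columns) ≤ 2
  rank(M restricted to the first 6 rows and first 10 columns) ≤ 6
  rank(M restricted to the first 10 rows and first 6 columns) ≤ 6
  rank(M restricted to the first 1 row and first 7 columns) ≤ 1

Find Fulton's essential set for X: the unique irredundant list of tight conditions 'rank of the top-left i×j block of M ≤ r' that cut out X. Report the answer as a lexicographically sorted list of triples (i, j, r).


The tightest implied rank at each (i,j), from the 23 conditions:

  i=1: 0 | 0 | 0 | 0 | 1 | 1 | 1 | 1 | 1 | 1 | 1
  i=2: 0 | 0 | 0 | 1 | 2 | 2 | 2 | 2 | 2 | 2 | 2
  i=3: 0 | 0 | 0 | 1 | 2 | 3 | 3 | 3 | 3 | 3 | 3
  i=4: 0 | 0 | 0 | 1 | 2 | 3 | 3 | 3 | 4 | 4 | 4
  i=5: 0 | 0 | 0 | 1 | 2 | 3 | 4 | 4 | 5 | 5 | 5
  i=6: 0 | 0 | 1 | 2 | 3 | 4 | 5 | 5 | 6 | 6 | 6
  i=7: 0 | 0 | 1 | 2 | 3 | 4 | 5 | 5 | 6 | 6 | 7
  i=8: 0 | 0 | 1 | 2 | 3 | 4 | 5 | 6 | 7 | 7 | 8
  i=9: 1 | 1 | 2 | 3 | 4 | 5 | 6 | 7 | 8 | 8 | 9
  i=10: 1 | 2 | 3 | 4 | 5 | 6 | 7 | 8 | 9 | 9 | 10
  i=11: 1 | 2 | 3 | 4 | 5 | 6 | 7 | 8 | 9 | 10 | 11

second differences of R give the permutation w = (5, 4, 6, 9, 7, 3, 11, 8, 1, 2, 10).

|D(w)|=26, |Ess(w)|=6:

[(1, 4, 0), (4, 8, 3), (5, 3, 0), (7, 8, 5), (7, 10, 6), (8, 2, 0)]


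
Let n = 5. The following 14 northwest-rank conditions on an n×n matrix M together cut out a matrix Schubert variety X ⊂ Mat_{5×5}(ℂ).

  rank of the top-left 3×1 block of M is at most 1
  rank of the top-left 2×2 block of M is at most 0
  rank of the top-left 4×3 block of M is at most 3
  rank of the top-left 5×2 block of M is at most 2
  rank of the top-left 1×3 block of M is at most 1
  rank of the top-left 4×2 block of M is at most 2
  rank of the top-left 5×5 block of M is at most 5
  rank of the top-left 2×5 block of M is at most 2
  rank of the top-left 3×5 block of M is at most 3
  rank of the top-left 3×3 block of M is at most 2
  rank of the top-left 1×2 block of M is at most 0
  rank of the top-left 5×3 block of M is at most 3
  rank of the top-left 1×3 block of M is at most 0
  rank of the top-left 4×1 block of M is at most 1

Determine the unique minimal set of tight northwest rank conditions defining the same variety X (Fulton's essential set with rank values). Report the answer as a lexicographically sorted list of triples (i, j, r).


Reconstructing r_w from the 14 given conditions:

  row 1: 0 | 0 | 0 | 1 | 1
  row 2: 0 | 0 | 1 | 2 | 2
  row 3: 1 | 1 | 2 | 3 | 3
  row 4: 1 | 2 | 3 | 4 | 4
  row 5: 1 | 2 | 3 | 4 | 5

the unique w with this rank table is (4, 3, 1, 2, 5).

Rothe diagram D(w) (5 cells), 2 SE-corners (essential conditions):

[(1, 3, 0), (2, 2, 0)]


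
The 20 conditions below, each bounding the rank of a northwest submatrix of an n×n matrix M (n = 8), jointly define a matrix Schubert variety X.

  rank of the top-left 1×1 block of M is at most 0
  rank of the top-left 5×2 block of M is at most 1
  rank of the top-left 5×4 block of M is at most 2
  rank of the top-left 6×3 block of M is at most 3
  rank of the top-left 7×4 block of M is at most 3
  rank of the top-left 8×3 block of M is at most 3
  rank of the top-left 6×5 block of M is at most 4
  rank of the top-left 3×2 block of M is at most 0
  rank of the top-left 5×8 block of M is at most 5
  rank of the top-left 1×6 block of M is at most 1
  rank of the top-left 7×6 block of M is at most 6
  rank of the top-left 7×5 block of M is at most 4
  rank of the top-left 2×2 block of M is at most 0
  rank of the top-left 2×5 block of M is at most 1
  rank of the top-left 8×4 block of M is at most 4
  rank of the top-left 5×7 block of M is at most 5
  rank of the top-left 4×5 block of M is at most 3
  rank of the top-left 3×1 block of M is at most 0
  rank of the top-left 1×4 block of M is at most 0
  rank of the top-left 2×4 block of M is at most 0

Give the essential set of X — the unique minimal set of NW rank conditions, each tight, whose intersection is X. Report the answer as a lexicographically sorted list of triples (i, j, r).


Rank table r_w(8×8) implied by the 20 constraints:

  row 1: 0 | 0 | 0 | 0 | 1 | 1 | 1 | 1
  row 2: 0 | 0 | 0 | 0 | 1 | 2 | 2 | 2
  row 3: 0 | 0 | 1 | 1 | 2 | 3 | 3 | 3
  row 4: 1 | 1 | 2 | 2 | 3 | 4 | 4 | 4
  row 5: 1 | 1 | 2 | 2 | 3 | 4 | 5 | 5
  row 6: 1 | 2 | 3 | 3 | 4 | 5 | 6 | 6
  row 7: 1 | 2 | 3 | 3 | 4 | 5 | 6 | 7
  row 8: 1 | 2 | 3 | 4 | 5 | 6 | 7 | 8

so w = (5, 6, 3, 1, 7, 2, 8, 4).

5 SE-corners of the 13-cell Rothe diagram give Ess(w):

[(2, 4, 0), (3, 2, 0), (5, 2, 1), (5, 4, 2), (7, 4, 3)]


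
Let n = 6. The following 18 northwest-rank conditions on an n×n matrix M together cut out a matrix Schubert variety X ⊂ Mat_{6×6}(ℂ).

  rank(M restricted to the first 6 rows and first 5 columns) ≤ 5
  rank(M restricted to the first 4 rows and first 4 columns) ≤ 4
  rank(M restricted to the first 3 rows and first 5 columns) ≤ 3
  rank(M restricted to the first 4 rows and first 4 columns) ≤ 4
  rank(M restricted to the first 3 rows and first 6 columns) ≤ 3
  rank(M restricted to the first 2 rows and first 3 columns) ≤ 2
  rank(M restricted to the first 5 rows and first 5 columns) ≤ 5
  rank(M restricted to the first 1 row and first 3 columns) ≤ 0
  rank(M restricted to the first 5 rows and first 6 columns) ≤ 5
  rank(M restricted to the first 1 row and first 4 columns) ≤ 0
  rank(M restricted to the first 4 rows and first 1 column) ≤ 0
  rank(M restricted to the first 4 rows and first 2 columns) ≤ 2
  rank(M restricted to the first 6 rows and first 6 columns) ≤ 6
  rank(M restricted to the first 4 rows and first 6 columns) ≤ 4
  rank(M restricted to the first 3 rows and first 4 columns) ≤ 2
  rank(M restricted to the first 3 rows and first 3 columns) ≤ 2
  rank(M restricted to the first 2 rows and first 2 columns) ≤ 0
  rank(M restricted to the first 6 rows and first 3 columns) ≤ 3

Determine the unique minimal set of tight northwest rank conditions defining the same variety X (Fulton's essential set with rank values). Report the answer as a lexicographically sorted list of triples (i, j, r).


Reconstructing r_w from the 18 given conditions:

  0, 0, 0, 0, 1, 1
  0, 0, 1, 1, 2, 2
  0, 1, 2, 2, 3, 3
  0, 1, 2, 3, 4, 4
  1, 2, 3, 4, 5, 5
  1, 2, 3, 4, 5, 6

so w = (5, 3, 2, 4, 1, 6).

ℓ(w)=8; the 3 essential cells (i,j,r):

[(1, 4, 0), (2, 2, 0), (4, 1, 0)]


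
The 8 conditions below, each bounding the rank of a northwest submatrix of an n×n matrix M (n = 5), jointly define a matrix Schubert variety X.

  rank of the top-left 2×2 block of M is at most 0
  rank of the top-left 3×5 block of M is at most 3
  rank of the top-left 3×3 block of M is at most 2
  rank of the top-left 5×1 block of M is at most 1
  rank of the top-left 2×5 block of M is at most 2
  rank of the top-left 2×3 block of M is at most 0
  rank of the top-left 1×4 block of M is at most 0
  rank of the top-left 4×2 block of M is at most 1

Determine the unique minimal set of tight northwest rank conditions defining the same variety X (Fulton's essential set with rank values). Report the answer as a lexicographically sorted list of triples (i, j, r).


Computing R[i][j] = min implied NW-rank bound (n=5, 8 conditions):

  row 1: 0  0  0  0  1
  row 2: 0  0  0  1  2
  row 3: 1  1  1  2  3
  row 4: 1  1  2  3  4
  row 5: 1  2  3  4  5

hence w(1..5) = (5, 4, 1, 3, 2).

ℓ(w)=8; the 3 essential cells (i,j,r):

[(1, 4, 0), (2, 3, 0), (4, 2, 1)]


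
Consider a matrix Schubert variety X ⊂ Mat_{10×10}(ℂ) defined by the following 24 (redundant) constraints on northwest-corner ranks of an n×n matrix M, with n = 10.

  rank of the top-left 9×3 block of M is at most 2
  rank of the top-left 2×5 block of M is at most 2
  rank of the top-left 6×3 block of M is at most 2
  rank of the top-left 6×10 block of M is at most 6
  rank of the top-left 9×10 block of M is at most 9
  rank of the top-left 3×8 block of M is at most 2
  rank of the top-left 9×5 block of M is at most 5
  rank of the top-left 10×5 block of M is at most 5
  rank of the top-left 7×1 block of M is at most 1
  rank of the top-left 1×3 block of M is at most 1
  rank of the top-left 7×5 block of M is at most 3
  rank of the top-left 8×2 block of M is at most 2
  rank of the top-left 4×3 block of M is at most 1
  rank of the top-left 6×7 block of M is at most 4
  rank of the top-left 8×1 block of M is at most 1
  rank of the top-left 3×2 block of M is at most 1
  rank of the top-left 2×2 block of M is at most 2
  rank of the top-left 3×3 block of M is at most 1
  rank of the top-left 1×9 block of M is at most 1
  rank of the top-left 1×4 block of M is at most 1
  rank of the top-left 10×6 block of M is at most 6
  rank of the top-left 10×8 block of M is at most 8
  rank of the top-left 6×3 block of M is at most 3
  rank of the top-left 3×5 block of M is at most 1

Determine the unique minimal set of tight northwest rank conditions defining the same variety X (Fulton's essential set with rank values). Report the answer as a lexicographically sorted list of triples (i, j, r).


Rank table r_w(10×10) implied by the 24 constraints:

  1 | 1 | 1 | 1 | 1 | 1 | 1 | 1 | 1 | 1
  1 | 1 | 1 | 1 | 1 | 2 | 2 | 2 | 2 | 2
  1 | 1 | 1 | 1 | 1 | 2 | 2 | 2 | 3 | 3
  1 | 1 | 1 | 2 | 2 | 3 | 3 | 3 | 4 | 4
  1 | 2 | 2 | 3 | 3 | 4 | 4 | 4 | 5 | 5
  1 | 2 | 2 | 3 | 3 | 4 | 4 | 5 | 6 | 6
  1 | 2 | 2 | 3 | 3 | 4 | 5 | 6 | 7 | 7
  1 | 2 | 2 | 3 | 4 | 5 | 6 | 7 | 8 | 8
  1 | 2 | 2 | 3 | 4 | 5 | 6 | 7 | 8 | 9
  1 | 2 | 3 | 4 | 5 | 6 | 7 | 8 | 9 | 10

the unique w with this rank table is (1, 6, 9, 4, 2, 8, 7, 5, 10, 3).

|D(w)|=19, |Ess(w)|=6:

[(3, 5, 1), (3, 8, 2), (4, 3, 1), (6, 7, 4), (7, 5, 3), (9, 3, 2)]


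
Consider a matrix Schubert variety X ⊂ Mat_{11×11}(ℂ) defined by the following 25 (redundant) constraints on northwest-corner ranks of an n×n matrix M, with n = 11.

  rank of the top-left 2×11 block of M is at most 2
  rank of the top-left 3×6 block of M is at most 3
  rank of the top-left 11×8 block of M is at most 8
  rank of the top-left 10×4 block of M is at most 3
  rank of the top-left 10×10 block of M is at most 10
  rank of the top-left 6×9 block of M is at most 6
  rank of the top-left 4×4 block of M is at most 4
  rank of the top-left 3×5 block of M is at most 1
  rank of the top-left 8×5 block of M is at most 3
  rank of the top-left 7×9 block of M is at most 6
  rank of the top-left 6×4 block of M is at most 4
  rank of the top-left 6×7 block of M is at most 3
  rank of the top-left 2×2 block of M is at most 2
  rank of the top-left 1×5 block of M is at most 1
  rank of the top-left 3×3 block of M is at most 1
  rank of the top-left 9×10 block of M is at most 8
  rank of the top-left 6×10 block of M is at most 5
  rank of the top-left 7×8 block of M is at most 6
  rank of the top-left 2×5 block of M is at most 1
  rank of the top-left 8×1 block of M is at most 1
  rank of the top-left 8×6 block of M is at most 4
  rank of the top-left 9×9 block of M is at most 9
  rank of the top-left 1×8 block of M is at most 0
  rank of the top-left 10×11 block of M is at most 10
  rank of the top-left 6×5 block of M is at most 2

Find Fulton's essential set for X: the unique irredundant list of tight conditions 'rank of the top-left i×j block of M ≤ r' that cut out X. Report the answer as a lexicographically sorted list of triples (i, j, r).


Rank table r_w(11×11) implied by the 25 constraints:

  0 | 0 | 0 | 0 | 0 | 0 | 0 | 0 | 1 | 1 | 1
  1 | 1 | 1 | 1 | 1 | 1 | 1 | 1 | 2 | 2 | 2
  1 | 1 | 1 | 1 | 1 | 2 | 2 | 2 | 3 | 3 | 3
  1 | 2 | 2 | 2 | 2 | 3 | 3 | 3 | 4 | 4 | 4
  1 | 2 | 2 | 2 | 2 | 3 | 3 | 4 | 5 | 5 | 5
  1 | 2 | 2 | 2 | 2 | 3 | 3 | 4 | 5 | 5 | 6
  1 | 2 | 3 | 3 | 3 | 4 | 4 | 5 | 6 | 6 | 7
  1 | 2 | 3 | 3 | 3 | 4 | 5 | 6 | 7 | 7 | 8
  1 | 2 | 3 | 3 | 4 | 5 | 6 | 7 | 8 | 8 | 9
  1 | 2 | 3 | 3 | 4 | 5 | 6 | 7 | 8 | 9 | 10
  1 | 2 | 3 | 4 | 5 | 6 | 7 | 8 | 9 | 10 | 11

the unique w with this rank table is (9, 1, 6, 2, 8, 11, 3, 7, 5, 10, 4).

D(w) has 25 cells with 7 SE-corners; essential set:

[(1, 8, 0), (3, 5, 1), (6, 5, 2), (6, 7, 3), (6, 10, 5), (8, 5, 3), (10, 4, 3)]


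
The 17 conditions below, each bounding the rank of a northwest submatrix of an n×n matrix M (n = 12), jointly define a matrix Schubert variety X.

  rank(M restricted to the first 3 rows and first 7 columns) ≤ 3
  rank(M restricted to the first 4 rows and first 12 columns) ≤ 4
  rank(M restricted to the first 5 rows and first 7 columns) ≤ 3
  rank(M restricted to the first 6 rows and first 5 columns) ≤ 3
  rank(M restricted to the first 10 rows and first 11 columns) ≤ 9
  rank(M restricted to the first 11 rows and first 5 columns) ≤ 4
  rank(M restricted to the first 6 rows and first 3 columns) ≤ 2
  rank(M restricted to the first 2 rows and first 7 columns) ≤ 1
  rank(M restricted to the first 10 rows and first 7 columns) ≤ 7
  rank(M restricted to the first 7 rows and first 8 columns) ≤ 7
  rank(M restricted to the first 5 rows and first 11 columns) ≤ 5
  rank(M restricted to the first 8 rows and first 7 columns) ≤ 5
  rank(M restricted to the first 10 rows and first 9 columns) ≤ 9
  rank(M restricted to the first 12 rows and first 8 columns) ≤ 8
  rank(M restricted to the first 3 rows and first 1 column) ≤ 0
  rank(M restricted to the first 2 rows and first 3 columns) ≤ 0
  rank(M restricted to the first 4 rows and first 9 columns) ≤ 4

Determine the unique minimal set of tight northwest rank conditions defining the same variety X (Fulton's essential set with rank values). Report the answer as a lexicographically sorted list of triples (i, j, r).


The tightest implied rank at each (i,j), from the 17 conditions:

  R[1]: 0 | 0 | 0 | 1 | 1 | 1 | 1 | 1 | 1 | 1 | 1 | 1
  R[2]: 0 | 0 | 0 | 1 | 1 | 1 | 1 | 2 | 2 | 2 | 2 | 2
  R[3]: 0 | 1 | 1 | 2 | 2 | 2 | 2 | 3 | 3 | 3 | 3 | 3
  R[4]: 1 | 2 | 2 | 3 | 3 | 3 | 3 | 4 | 4 | 4 | 4 | 4
  R[5]: 1 | 2 | 2 | 3 | 3 | 3 | 3 | 4 | 5 | 5 | 5 | 5
  R[6]: 1 | 2 | 2 | 3 | 3 | 4 | 4 | 5 | 6 | 6 | 6 | 6
  R[7]: 1 | 2 | 3 | 4 | 4 | 5 | 5 | 6 | 7 | 7 | 7 | 7
  R[8]: 1 | 2 | 3 | 4 | 4 | 5 | 5 | 6 | 7 | 8 | 8 | 8
  R[9]: 1 | 2 | 3 | 4 | 4 | 5 | 6 | 7 | 8 | 9 | 9 | 9
  R[10]: 1 | 2 | 3 | 4 | 4 | 5 | 6 | 7 | 8 | 9 | 9 | 10
  R[11]: 1 | 2 | 3 | 4 | 4 | 5 | 6 | 7 | 8 | 9 | 10 | 11
  R[12]: 1 | 2 | 3 | 4 | 5 | 6 | 7 | 8 | 9 | 10 | 11 | 12

the unique w with this rank table is (4, 8, 2, 1, 9, 6, 3, 10, 7, 12, 11, 5).

Fulton essential set (9 of the 22 Rothe cells):

[(2, 3, 0), (2, 7, 1), (3, 1, 0), (5, 7, 3), (6, 3, 2), (6, 5, 3), (8, 7, 5), (10, 11, 9), (11, 5, 4)]


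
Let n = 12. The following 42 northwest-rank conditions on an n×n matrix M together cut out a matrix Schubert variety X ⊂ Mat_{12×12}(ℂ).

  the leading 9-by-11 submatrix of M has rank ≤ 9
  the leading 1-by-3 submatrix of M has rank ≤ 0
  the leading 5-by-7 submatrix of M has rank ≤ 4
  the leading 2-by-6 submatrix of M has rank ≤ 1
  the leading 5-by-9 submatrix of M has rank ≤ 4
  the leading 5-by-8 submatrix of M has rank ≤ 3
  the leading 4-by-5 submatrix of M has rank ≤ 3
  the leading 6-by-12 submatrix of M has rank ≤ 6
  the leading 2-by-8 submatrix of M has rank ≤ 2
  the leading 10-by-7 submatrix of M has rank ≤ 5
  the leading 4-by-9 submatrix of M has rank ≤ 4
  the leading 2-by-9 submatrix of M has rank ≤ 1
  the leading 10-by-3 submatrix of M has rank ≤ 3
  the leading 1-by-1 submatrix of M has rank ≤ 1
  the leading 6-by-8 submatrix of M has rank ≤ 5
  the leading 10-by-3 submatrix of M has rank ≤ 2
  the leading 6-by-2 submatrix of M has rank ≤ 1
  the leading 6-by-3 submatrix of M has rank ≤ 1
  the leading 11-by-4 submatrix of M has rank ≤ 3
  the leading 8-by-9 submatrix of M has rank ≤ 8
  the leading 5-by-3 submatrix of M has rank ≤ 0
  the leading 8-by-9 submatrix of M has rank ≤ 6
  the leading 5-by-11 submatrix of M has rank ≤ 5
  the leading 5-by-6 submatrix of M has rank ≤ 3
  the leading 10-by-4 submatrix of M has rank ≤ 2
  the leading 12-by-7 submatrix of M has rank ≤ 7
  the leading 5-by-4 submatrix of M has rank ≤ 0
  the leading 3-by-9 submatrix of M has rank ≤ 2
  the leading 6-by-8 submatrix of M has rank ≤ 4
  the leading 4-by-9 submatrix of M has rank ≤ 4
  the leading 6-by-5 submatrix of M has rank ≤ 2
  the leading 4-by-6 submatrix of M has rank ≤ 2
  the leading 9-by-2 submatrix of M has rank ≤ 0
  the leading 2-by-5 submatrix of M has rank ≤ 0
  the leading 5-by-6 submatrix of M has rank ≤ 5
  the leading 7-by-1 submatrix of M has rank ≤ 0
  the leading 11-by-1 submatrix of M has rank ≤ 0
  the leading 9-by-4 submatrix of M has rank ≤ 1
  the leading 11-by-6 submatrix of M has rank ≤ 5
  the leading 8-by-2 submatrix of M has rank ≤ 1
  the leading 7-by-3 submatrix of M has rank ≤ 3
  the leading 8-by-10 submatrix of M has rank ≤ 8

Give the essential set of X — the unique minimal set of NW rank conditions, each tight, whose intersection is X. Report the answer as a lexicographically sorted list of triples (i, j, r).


The tightest implied rank at each (i,j), from the 42 conditions:

  i=1: 0 | 0 | 0 | 0 | 0 | 1 | 1 | 1 | 1 | 1 | 1 | 1
  i=2: 0 | 0 | 0 | 0 | 0 | 1 | 1 | 1 | 1 | 2 | 2 | 2
  i=3: 0 | 0 | 0 | 0 | 1 | 2 | 2 | 2 | 2 | 3 | 3 | 3
  i=4: 0 | 0 | 0 | 0 | 1 | 2 | 3 | 3 | 3 | 4 | 4 | 4
  i=5: 0 | 0 | 0 | 0 | 1 | 2 | 3 | 3 | 4 | 5 | 5 | 5
  i=6: 0 | 0 | 1 | 1 | 2 | 3 | 4 | 4 | 5 | 6 | 6 | 6
  i=7: 0 | 0 | 1 | 1 | 2 | 3 | 4 | 5 | 6 | 7 | 7 | 7
  i=8: 0 | 0 | 1 | 1 | 2 | 3 | 4 | 5 | 6 | 7 | 8 | 8
  i=9: 0 | 0 | 1 | 1 | 2 | 3 | 4 | 5 | 6 | 7 | 8 | 9
  i=10: 0 | 1 | 2 | 2 | 3 | 4 | 5 | 6 | 7 | 8 | 9 | 10
  i=11: 0 | 1 | 2 | 3 | 4 | 5 | 6 | 7 | 8 | 9 | 10 | 11
  i=12: 1 | 2 | 3 | 4 | 5 | 6 | 7 | 8 | 9 | 10 | 11 | 12

hence w(1..12) = (6, 10, 5, 7, 9, 3, 8, 11, 12, 2, 4, 1).

7 SE-corners of the 39-cell Rothe diagram give Ess(w):

[(2, 5, 0), (2, 9, 1), (5, 4, 0), (5, 8, 3), (9, 2, 0), (9, 4, 1), (11, 1, 0)]
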